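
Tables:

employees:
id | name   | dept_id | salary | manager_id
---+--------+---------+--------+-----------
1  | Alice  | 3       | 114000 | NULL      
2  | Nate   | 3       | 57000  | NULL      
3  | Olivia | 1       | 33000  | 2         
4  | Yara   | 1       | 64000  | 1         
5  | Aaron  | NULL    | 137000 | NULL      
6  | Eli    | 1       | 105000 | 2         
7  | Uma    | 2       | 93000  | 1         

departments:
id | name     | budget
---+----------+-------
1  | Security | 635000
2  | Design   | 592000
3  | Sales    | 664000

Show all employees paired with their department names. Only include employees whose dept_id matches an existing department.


INNER JOIN keeps only employees rows whose dept_id matches an id in departments. Walk through each employee:
  - employee 1 (Alice): dept_id=3 -> matches Sales
  - employee 2 (Nate): dept_id=3 -> matches Sales
  - employee 3 (Olivia): dept_id=1 -> matches Security
  - employee 4 (Yara): dept_id=1 -> matches Security
  - employee 5 (Aaron): dept_id=NULL, no match -> dropped
  - employee 6 (Eli): dept_id=1 -> matches Security
  - employee 7 (Uma): dept_id=2 -> matches Design
So 1 of 7 rows is dropped.

SQL:
SELECT a.name, b.name AS department
FROM employees a
INNER JOIN departments b ON a.dept_id = b.id

Result:
name   | department
-------+-----------
Alice  | Sales     
Nate   | Sales     
Olivia | Security  
Yara   | Security  
Eli    | Security  
Uma    | Design    


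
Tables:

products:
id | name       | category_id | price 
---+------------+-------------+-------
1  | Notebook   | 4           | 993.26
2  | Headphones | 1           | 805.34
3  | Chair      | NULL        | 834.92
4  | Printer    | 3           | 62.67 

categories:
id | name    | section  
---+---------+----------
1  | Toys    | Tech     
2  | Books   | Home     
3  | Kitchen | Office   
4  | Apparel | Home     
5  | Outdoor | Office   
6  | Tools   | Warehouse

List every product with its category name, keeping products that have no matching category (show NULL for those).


LEFT JOIN keeps every row from products (the left table); where category_id has no match in categories, the category columns become NULL. Walk through each product:
  - product 1 (Notebook): category_id=4 -> matches Apparel
  - product 2 (Headphones): category_id=1 -> matches Toys
  - product 3 (Chair): category_id=NULL, no match -> kept with NULL
  - product 4 (Printer): category_id=3 -> matches Kitchen
All 4 rows appear; 1 has NULL category.

SQL:
SELECT a.name, b.name AS category
FROM products a
LEFT JOIN categories b ON a.category_id = b.id

Result:
name       | category
-----------+---------
Notebook   | Apparel 
Headphones | Toys    
Chair      | NULL    
Printer    | Kitchen 


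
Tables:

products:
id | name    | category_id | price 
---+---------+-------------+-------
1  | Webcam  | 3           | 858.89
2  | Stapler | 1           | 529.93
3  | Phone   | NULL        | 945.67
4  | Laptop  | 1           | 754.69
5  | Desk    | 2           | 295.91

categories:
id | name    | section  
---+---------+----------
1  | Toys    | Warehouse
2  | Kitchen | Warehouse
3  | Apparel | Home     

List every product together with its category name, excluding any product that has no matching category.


INNER JOIN keeps only products rows whose category_id matches an id in categories. Walk through each product:
  - product 1 (Webcam): category_id=3 -> matches Apparel
  - product 2 (Stapler): category_id=1 -> matches Toys
  - product 3 (Phone): category_id=NULL, no match -> dropped
  - product 4 (Laptop): category_id=1 -> matches Toys
  - product 5 (Desk): category_id=2 -> matches Kitchen
So 1 of 5 rows is dropped.

SQL:
SELECT a.name, b.name AS category
FROM products a
INNER JOIN categories b ON a.category_id = b.id

Result:
name    | category
--------+---------
Webcam  | Apparel 
Stapler | Toys    
Laptop  | Toys    
Desk    | Kitchen 


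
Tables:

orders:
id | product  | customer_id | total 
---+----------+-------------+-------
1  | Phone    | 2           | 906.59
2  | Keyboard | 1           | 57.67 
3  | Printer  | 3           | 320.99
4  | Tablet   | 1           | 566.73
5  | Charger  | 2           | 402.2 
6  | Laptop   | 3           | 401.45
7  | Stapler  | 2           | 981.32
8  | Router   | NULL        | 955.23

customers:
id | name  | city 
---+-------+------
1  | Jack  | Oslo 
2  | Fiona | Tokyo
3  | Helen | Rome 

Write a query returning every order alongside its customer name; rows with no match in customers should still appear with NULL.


LEFT JOIN keeps every row from orders (the left table); where customer_id has no match in customers, the customer columns become NULL. Walk through each order:
  - order 1 (Phone): customer_id=2 -> matches Fiona
  - order 2 (Keyboard): customer_id=1 -> matches Jack
  - order 3 (Printer): customer_id=3 -> matches Helen
  - order 4 (Tablet): customer_id=1 -> matches Jack
  - order 5 (Charger): customer_id=2 -> matches Fiona
  - order 6 (Laptop): customer_id=3 -> matches Helen
  - order 7 (Stapler): customer_id=2 -> matches Fiona
  - order 8 (Router): customer_id=NULL, no match -> kept with NULL
All 8 rows appear; 1 has NULL customer.

SQL:
SELECT a.product, b.name AS customer
FROM orders a
LEFT JOIN customers b ON a.customer_id = b.id

Result:
product  | customer
---------+---------
Phone    | Fiona   
Keyboard | Jack    
Printer  | Helen   
Tablet   | Jack    
Charger  | Fiona   
Laptop   | Helen   
Stapler  | Fiona   
Router   | NULL    


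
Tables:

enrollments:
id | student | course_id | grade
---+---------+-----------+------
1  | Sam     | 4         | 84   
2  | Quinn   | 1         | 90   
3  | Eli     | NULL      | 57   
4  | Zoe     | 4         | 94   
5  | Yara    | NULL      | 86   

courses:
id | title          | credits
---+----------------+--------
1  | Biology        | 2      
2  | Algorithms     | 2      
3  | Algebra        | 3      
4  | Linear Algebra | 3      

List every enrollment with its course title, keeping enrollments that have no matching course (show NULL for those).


LEFT JOIN keeps every row from enrollments (the left table); where course_id has no match in courses, the course columns become NULL. Walk through each enrollment:
  - enrollment 1 (Sam): course_id=4 -> matches Linear Algebra
  - enrollment 2 (Quinn): course_id=1 -> matches Biology
  - enrollment 3 (Eli): course_id=NULL, no match -> kept with NULL
  - enrollment 4 (Zoe): course_id=4 -> matches Linear Algebra
  - enrollment 5 (Yara): course_id=NULL, no match -> kept with NULL
All 5 rows appear; 2 have NULL course.

SQL:
SELECT a.student, b.title AS course
FROM enrollments a
LEFT JOIN courses b ON a.course_id = b.id

Result:
student | course        
--------+---------------
Sam     | Linear Algebra
Quinn   | Biology       
Eli     | NULL          
Zoe     | Linear Algebra
Yara    | NULL          


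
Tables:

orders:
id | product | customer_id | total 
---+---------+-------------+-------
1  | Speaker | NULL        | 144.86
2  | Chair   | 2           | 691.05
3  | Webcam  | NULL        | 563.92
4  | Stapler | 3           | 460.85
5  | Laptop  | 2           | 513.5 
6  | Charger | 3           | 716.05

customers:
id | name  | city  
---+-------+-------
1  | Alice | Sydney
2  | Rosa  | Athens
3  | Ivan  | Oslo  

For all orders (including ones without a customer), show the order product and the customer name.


LEFT JOIN keeps every row from orders (the left table); where customer_id has no match in customers, the customer columns become NULL. Walk through each order:
  - order 1 (Speaker): customer_id=NULL, no match -> kept with NULL
  - order 2 (Chair): customer_id=2 -> matches Rosa
  - order 3 (Webcam): customer_id=NULL, no match -> kept with NULL
  - order 4 (Stapler): customer_id=3 -> matches Ivan
  - order 5 (Laptop): customer_id=2 -> matches Rosa
  - order 6 (Charger): customer_id=3 -> matches Ivan
All 6 rows appear; 2 have NULL customer.

SQL:
SELECT a.product, b.name AS customer
FROM orders a
LEFT JOIN customers b ON a.customer_id = b.id

Result:
product | customer
--------+---------
Speaker | NULL    
Chair   | Rosa    
Webcam  | NULL    
Stapler | Ivan    
Laptop  | Rosa    
Charger | Ivan    


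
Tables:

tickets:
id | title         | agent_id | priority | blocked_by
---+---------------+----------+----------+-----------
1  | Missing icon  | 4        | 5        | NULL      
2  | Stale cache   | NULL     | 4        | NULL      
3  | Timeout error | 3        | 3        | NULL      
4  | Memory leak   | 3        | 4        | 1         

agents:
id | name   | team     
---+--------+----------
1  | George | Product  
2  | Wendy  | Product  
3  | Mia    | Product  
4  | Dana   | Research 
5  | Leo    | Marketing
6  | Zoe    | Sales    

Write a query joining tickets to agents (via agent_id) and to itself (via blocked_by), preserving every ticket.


Two LEFT JOINs from the same base table tickets: one to agents via agent_id, one to tickets itself via blocked_by. Both are LEFT so every ticket is preserved.
Match against agents:
  - ticket 1 (Missing icon): agent_id=4 -> matches Dana
  - ticket 2 (Stale cache): agent_id=NULL, no match -> kept with NULL
  - ticket 3 (Timeout error): agent_id=3 -> matches Mia
  - ticket 4 (Memory leak): agent_id=3 -> matches Mia
Match against tickets (self):
  - ticket 1 (Missing icon): blocked_by=NULL -> NULL
  - ticket 2 (Stale cache): blocked_by=NULL -> NULL
  - ticket 3 (Timeout error): blocked_by=NULL -> NULL
  - ticket 4 (Memory leak): blocked_by=1 -> Missing icon

SQL:
SELECT a.title, b.name AS agent, c.title AS blocked_by
FROM tickets a
LEFT JOIN agents b ON a.agent_id = b.id
LEFT JOIN tickets c ON a.blocked_by = c.id

Result:
title         | agent | blocked_by  
--------------+-------+-------------
Missing icon  | Dana  | NULL        
Stale cache   | NULL  | NULL        
Timeout error | Mia   | NULL        
Memory leak   | Mia   | Missing icon


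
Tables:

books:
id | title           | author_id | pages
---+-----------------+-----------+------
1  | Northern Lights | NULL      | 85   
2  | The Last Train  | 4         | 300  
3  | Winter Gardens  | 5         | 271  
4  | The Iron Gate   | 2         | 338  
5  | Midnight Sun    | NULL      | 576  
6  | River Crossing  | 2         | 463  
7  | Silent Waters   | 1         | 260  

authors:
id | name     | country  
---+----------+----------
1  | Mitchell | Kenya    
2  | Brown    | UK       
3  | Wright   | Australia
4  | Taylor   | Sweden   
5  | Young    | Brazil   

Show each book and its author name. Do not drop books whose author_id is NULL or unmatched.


LEFT JOIN keeps every row from books (the left table); where author_id has no match in authors, the author columns become NULL. Walk through each book:
  - book 1 (Northern Lights): author_id=NULL, no match -> kept with NULL
  - book 2 (The Last Train): author_id=4 -> matches Taylor
  - book 3 (Winter Gardens): author_id=5 -> matches Young
  - book 4 (The Iron Gate): author_id=2 -> matches Brown
  - book 5 (Midnight Sun): author_id=NULL, no match -> kept with NULL
  - book 6 (River Crossing): author_id=2 -> matches Brown
  - book 7 (Silent Waters): author_id=1 -> matches Mitchell
All 7 rows appear; 2 have NULL author.

SQL:
SELECT a.title, b.name AS author
FROM books a
LEFT JOIN authors b ON a.author_id = b.id

Result:
title           | author  
----------------+---------
Northern Lights | NULL    
The Last Train  | Taylor  
Winter Gardens  | Young   
The Iron Gate   | Brown   
Midnight Sun    | NULL    
River Crossing  | Brown   
Silent Waters   | Mitchell


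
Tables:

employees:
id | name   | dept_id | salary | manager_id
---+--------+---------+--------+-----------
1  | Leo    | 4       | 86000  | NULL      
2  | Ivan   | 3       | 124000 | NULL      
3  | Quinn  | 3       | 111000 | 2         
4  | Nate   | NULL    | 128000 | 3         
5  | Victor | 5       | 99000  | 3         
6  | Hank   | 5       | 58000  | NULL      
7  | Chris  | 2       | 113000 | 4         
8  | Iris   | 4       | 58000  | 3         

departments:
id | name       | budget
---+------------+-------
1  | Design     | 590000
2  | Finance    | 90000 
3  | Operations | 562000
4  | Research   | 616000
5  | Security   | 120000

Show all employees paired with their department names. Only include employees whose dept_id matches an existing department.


INNER JOIN keeps only employees rows whose dept_id matches an id in departments. Walk through each employee:
  - employee 1 (Leo): dept_id=4 -> matches Research
  - employee 2 (Ivan): dept_id=3 -> matches Operations
  - employee 3 (Quinn): dept_id=3 -> matches Operations
  - employee 4 (Nate): dept_id=NULL, no match -> dropped
  - employee 5 (Victor): dept_id=5 -> matches Security
  - employee 6 (Hank): dept_id=5 -> matches Security
  - employee 7 (Chris): dept_id=2 -> matches Finance
  - employee 8 (Iris): dept_id=4 -> matches Research
So 1 of 8 rows is dropped.

SQL:
SELECT a.name, b.name AS department
FROM employees a
INNER JOIN departments b ON a.dept_id = b.id

Result:
name   | department
-------+-----------
Leo    | Research  
Ivan   | Operations
Quinn  | Operations
Victor | Security  
Hank   | Security  
Chris  | Finance   
Iris   | Research  


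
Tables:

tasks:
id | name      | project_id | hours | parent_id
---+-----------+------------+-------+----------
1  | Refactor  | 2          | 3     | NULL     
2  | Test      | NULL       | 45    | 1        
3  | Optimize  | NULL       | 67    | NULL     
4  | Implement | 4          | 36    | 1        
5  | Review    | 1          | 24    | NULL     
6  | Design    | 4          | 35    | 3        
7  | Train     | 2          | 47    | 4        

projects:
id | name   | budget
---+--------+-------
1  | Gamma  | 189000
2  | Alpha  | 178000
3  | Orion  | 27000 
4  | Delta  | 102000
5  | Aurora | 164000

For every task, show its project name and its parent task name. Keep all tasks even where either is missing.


Two LEFT JOINs from the same base table tasks: one to projects via project_id, one to tasks itself via parent_id. Both are LEFT so every task is preserved.
Match against projects:
  - task 1 (Refactor): project_id=2 -> matches Alpha
  - task 2 (Test): project_id=NULL, no match -> kept with NULL
  - task 3 (Optimize): project_id=NULL, no match -> kept with NULL
  - task 4 (Implement): project_id=4 -> matches Delta
  - task 5 (Review): project_id=1 -> matches Gamma
  - task 6 (Design): project_id=4 -> matches Delta
  - task 7 (Train): project_id=2 -> matches Alpha
Match against tasks (self):
  - task 1 (Refactor): parent_id=NULL -> NULL
  - task 2 (Test): parent_id=1 -> Refactor
  - task 3 (Optimize): parent_id=NULL -> NULL
  - task 4 (Implement): parent_id=1 -> Refactor
  - task 5 (Review): parent_id=NULL -> NULL
  - task 6 (Design): parent_id=3 -> Optimize
  - task 7 (Train): parent_id=4 -> Implement

SQL:
SELECT a.name, b.name AS project, c.name AS parent
FROM tasks a
LEFT JOIN projects b ON a.project_id = b.id
LEFT JOIN tasks c ON a.parent_id = c.id

Result:
name      | project | parent   
----------+---------+----------
Refactor  | Alpha   | NULL     
Test      | NULL    | Refactor 
Optimize  | NULL    | NULL     
Implement | Delta   | Refactor 
Review    | Gamma   | NULL     
Design    | Delta   | Optimize 
Train     | Alpha   | Implement


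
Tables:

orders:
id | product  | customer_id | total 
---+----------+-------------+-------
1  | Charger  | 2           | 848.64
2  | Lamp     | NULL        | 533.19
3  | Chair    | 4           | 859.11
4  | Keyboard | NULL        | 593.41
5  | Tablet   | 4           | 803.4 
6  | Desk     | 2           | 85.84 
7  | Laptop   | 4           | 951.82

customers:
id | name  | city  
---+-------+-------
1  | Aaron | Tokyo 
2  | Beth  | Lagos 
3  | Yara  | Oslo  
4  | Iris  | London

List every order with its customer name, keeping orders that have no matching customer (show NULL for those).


LEFT JOIN keeps every row from orders (the left table); where customer_id has no match in customers, the customer columns become NULL. Walk through each order:
  - order 1 (Charger): customer_id=2 -> matches Beth
  - order 2 (Lamp): customer_id=NULL, no match -> kept with NULL
  - order 3 (Chair): customer_id=4 -> matches Iris
  - order 4 (Keyboard): customer_id=NULL, no match -> kept with NULL
  - order 5 (Tablet): customer_id=4 -> matches Iris
  - order 6 (Desk): customer_id=2 -> matches Beth
  - order 7 (Laptop): customer_id=4 -> matches Iris
All 7 rows appear; 2 have NULL customer.

SQL:
SELECT a.product, b.name AS customer
FROM orders a
LEFT JOIN customers b ON a.customer_id = b.id

Result:
product  | customer
---------+---------
Charger  | Beth    
Lamp     | NULL    
Chair    | Iris    
Keyboard | NULL    
Tablet   | Iris    
Desk     | Beth    
Laptop   | Iris    


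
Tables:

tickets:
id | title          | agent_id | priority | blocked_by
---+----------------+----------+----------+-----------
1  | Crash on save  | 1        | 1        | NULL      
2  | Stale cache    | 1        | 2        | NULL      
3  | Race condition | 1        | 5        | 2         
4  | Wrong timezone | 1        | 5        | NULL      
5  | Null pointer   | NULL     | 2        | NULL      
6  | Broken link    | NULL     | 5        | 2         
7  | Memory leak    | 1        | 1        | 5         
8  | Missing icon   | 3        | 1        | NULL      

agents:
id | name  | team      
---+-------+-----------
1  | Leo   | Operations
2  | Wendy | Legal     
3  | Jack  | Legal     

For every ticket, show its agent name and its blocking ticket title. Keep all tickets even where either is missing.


Two LEFT JOINs from the same base table tickets: one to agents via agent_id, one to tickets itself via blocked_by. Both are LEFT so every ticket is preserved.
Match against agents:
  - ticket 1 (Crash on save): agent_id=1 -> matches Leo
  - ticket 2 (Stale cache): agent_id=1 -> matches Leo
  - ticket 3 (Race condition): agent_id=1 -> matches Leo
  - ticket 4 (Wrong timezone): agent_id=1 -> matches Leo
  - ticket 5 (Null pointer): agent_id=NULL, no match -> kept with NULL
  - ticket 6 (Broken link): agent_id=NULL, no match -> kept with NULL
  - ticket 7 (Memory leak): agent_id=1 -> matches Leo
  - ticket 8 (Missing icon): agent_id=3 -> matches Jack
Match against tickets (self):
  - ticket 1 (Crash on save): blocked_by=NULL -> NULL
  - ticket 2 (Stale cache): blocked_by=NULL -> NULL
  - ticket 3 (Race condition): blocked_by=2 -> Stale cache
  - ticket 4 (Wrong timezone): blocked_by=NULL -> NULL
  - ticket 5 (Null pointer): blocked_by=NULL -> NULL
  - ticket 6 (Broken link): blocked_by=2 -> Stale cache
  - ticket 7 (Memory leak): blocked_by=5 -> Null pointer
  - ticket 8 (Missing icon): blocked_by=NULL -> NULL

SQL:
SELECT a.title, b.name AS agent, c.title AS blocked_by
FROM tickets a
LEFT JOIN agents b ON a.agent_id = b.id
LEFT JOIN tickets c ON a.blocked_by = c.id

Result:
title          | agent | blocked_by  
---------------+-------+-------------
Crash on save  | Leo   | NULL        
Stale cache    | Leo   | NULL        
Race condition | Leo   | Stale cache 
Wrong timezone | Leo   | NULL        
Null pointer   | NULL  | NULL        
Broken link    | NULL  | Stale cache 
Memory leak    | Leo   | Null pointer
Missing icon   | Jack  | NULL        


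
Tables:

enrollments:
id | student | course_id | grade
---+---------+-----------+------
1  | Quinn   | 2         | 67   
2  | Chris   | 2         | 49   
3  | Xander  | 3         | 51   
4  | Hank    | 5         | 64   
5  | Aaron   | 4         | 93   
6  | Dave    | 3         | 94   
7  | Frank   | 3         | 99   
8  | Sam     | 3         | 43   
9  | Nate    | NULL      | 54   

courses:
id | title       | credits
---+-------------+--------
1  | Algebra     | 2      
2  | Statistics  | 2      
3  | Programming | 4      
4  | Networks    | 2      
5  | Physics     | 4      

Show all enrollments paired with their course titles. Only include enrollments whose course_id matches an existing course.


INNER JOIN keeps only enrollments rows whose course_id matches an id in courses. Walk through each enrollment:
  - enrollment 1 (Quinn): course_id=2 -> matches Statistics
  - enrollment 2 (Chris): course_id=2 -> matches Statistics
  - enrollment 3 (Xander): course_id=3 -> matches Programming
  - enrollment 4 (Hank): course_id=5 -> matches Physics
  - enrollment 5 (Aaron): course_id=4 -> matches Networks
  - enrollment 6 (Dave): course_id=3 -> matches Programming
  - enrollment 7 (Frank): course_id=3 -> matches Programming
  - enrollment 8 (Sam): course_id=3 -> matches Programming
  - enrollment 9 (Nate): course_id=NULL, no match -> dropped
So 1 of 9 rows is dropped.

SQL:
SELECT a.student, b.title AS course
FROM enrollments a
INNER JOIN courses b ON a.course_id = b.id

Result:
student | course     
--------+------------
Quinn   | Statistics 
Chris   | Statistics 
Xander  | Programming
Hank    | Physics    
Aaron   | Networks   
Dave    | Programming
Frank   | Programming
Sam     | Programming


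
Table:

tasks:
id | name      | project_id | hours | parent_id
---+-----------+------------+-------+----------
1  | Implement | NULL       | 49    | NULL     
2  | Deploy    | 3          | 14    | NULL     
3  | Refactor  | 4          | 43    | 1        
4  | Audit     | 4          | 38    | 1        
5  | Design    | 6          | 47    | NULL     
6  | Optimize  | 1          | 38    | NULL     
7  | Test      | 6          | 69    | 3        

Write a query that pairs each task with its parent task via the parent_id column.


This is a self-join: tasks is joined to a second copy of itself, matching each row's parent_id to another row's id. Use LEFT JOIN so rows with parent_id=NULL are kept.
  - task 1 (Implement): parent_id=NULL -> NULL
  - task 2 (Deploy): parent_id=NULL -> NULL
  - task 3 (Refactor): parent_id=1 -> Implement
  - task 4 (Audit): parent_id=1 -> Implement
  - task 5 (Design): parent_id=NULL -> NULL
  - task 6 (Optimize): parent_id=NULL -> NULL
  - task 7 (Test): parent_id=3 -> Refactor

SQL:
SELECT a.name AS item, b.name AS parent
FROM tasks a
LEFT JOIN tasks b ON a.parent_id = b.id

Result:
item      | parent   
----------+----------
Implement | NULL     
Deploy    | NULL     
Refactor  | Implement
Audit     | Implement
Design    | NULL     
Optimize  | NULL     
Test      | Refactor 


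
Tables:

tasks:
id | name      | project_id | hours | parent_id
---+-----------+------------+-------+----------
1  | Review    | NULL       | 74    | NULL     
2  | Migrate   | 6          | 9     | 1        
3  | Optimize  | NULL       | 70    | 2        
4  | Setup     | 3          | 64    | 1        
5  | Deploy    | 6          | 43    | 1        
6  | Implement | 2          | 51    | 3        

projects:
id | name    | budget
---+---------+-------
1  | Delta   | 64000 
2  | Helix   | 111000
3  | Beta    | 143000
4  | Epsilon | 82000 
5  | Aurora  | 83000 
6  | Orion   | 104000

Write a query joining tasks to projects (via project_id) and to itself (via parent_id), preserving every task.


Two LEFT JOINs from the same base table tasks: one to projects via project_id, one to tasks itself via parent_id. Both are LEFT so every task is preserved.
Match against projects:
  - task 1 (Review): project_id=NULL, no match -> kept with NULL
  - task 2 (Migrate): project_id=6 -> matches Orion
  - task 3 (Optimize): project_id=NULL, no match -> kept with NULL
  - task 4 (Setup): project_id=3 -> matches Beta
  - task 5 (Deploy): project_id=6 -> matches Orion
  - task 6 (Implement): project_id=2 -> matches Helix
Match against tasks (self):
  - task 1 (Review): parent_id=NULL -> NULL
  - task 2 (Migrate): parent_id=1 -> Review
  - task 3 (Optimize): parent_id=2 -> Migrate
  - task 4 (Setup): parent_id=1 -> Review
  - task 5 (Deploy): parent_id=1 -> Review
  - task 6 (Implement): parent_id=3 -> Optimize

SQL:
SELECT a.name, b.name AS project, c.name AS parent
FROM tasks a
LEFT JOIN projects b ON a.project_id = b.id
LEFT JOIN tasks c ON a.parent_id = c.id

Result:
name      | project | parent  
----------+---------+---------
Review    | NULL    | NULL    
Migrate   | Orion   | Review  
Optimize  | NULL    | Migrate 
Setup     | Beta    | Review  
Deploy    | Orion   | Review  
Implement | Helix   | Optimize


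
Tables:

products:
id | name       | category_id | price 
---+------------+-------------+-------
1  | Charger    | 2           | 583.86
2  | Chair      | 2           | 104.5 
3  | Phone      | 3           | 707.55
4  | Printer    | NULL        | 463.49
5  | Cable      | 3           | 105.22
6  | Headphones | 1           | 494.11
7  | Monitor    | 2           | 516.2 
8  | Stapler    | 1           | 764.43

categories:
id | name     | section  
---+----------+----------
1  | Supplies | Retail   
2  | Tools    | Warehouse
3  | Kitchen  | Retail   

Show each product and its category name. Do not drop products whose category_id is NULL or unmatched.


LEFT JOIN keeps every row from products (the left table); where category_id has no match in categories, the category columns become NULL. Walk through each product:
  - product 1 (Charger): category_id=2 -> matches Tools
  - product 2 (Chair): category_id=2 -> matches Tools
  - product 3 (Phone): category_id=3 -> matches Kitchen
  - product 4 (Printer): category_id=NULL, no match -> kept with NULL
  - product 5 (Cable): category_id=3 -> matches Kitchen
  - product 6 (Headphones): category_id=1 -> matches Supplies
  - product 7 (Monitor): category_id=2 -> matches Tools
  - product 8 (Stapler): category_id=1 -> matches Supplies
All 8 rows appear; 1 has NULL category.

SQL:
SELECT a.name, b.name AS category
FROM products a
LEFT JOIN categories b ON a.category_id = b.id

Result:
name       | category
-----------+---------
Charger    | Tools   
Chair      | Tools   
Phone      | Kitchen 
Printer    | NULL    
Cable      | Kitchen 
Headphones | Supplies
Monitor    | Tools   
Stapler    | Supplies


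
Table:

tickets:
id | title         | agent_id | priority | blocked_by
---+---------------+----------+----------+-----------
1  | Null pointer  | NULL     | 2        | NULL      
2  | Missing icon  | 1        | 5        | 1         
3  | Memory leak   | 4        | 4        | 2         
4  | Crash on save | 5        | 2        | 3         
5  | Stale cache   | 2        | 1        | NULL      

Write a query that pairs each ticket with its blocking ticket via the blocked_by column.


This is a self-join: tickets is joined to a second copy of itself, matching each row's blocked_by to another row's id. Use LEFT JOIN so rows with blocked_by=NULL are kept.
  - ticket 1 (Null pointer): blocked_by=NULL -> NULL
  - ticket 2 (Missing icon): blocked_by=1 -> Null pointer
  - ticket 3 (Memory leak): blocked_by=2 -> Missing icon
  - ticket 4 (Crash on save): blocked_by=3 -> Memory leak
  - ticket 5 (Stale cache): blocked_by=NULL -> NULL

SQL:
SELECT a.title AS item, b.title AS blocked_by
FROM tickets a
LEFT JOIN tickets b ON a.blocked_by = b.id

Result:
item          | blocked_by  
--------------+-------------
Null pointer  | NULL        
Missing icon  | Null pointer
Memory leak   | Missing icon
Crash on save | Memory leak 
Stale cache   | NULL        


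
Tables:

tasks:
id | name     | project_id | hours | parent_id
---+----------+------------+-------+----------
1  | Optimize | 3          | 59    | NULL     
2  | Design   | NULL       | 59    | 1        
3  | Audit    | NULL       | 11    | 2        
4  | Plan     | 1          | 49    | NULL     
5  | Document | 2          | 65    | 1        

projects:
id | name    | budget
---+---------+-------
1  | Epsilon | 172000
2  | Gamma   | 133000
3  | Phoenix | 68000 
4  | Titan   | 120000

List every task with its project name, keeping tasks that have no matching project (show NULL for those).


LEFT JOIN keeps every row from tasks (the left table); where project_id has no match in projects, the project columns become NULL. Walk through each task:
  - task 1 (Optimize): project_id=3 -> matches Phoenix
  - task 2 (Design): project_id=NULL, no match -> kept with NULL
  - task 3 (Audit): project_id=NULL, no match -> kept with NULL
  - task 4 (Plan): project_id=1 -> matches Epsilon
  - task 5 (Document): project_id=2 -> matches Gamma
All 5 rows appear; 2 have NULL project.

SQL:
SELECT a.name, b.name AS project
FROM tasks a
LEFT JOIN projects b ON a.project_id = b.id

Result:
name     | project
---------+--------
Optimize | Phoenix
Design   | NULL   
Audit    | NULL   
Plan     | Epsilon
Document | Gamma  


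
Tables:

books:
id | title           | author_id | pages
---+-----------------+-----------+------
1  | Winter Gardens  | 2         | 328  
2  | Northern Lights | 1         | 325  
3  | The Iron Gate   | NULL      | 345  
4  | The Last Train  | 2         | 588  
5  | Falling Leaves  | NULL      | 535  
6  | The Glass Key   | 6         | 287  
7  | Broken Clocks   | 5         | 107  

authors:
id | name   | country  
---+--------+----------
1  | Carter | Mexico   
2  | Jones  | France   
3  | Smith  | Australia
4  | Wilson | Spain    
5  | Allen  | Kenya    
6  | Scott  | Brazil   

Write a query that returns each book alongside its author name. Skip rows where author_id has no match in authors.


INNER JOIN keeps only books rows whose author_id matches an id in authors. Walk through each book:
  - book 1 (Winter Gardens): author_id=2 -> matches Jones
  - book 2 (Northern Lights): author_id=1 -> matches Carter
  - book 3 (The Iron Gate): author_id=NULL, no match -> dropped
  - book 4 (The Last Train): author_id=2 -> matches Jones
  - book 5 (Falling Leaves): author_id=NULL, no match -> dropped
  - book 6 (The Glass Key): author_id=6 -> matches Scott
  - book 7 (Broken Clocks): author_id=5 -> matches Allen
So 2 of 7 rows are dropped.

SQL:
SELECT a.title, b.name AS author
FROM books a
INNER JOIN authors b ON a.author_id = b.id

Result:
title           | author
----------------+-------
Winter Gardens  | Jones 
Northern Lights | Carter
The Last Train  | Jones 
The Glass Key   | Scott 
Broken Clocks   | Allen 


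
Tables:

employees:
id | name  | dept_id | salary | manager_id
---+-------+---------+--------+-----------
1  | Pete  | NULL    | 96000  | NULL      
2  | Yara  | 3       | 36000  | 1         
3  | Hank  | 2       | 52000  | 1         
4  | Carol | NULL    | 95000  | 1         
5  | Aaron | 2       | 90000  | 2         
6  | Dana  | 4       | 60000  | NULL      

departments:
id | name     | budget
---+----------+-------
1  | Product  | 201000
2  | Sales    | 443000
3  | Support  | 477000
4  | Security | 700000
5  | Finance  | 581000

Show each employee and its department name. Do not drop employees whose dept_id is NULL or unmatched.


LEFT JOIN keeps every row from employees (the left table); where dept_id has no match in departments, the department columns become NULL. Walk through each employee:
  - employee 1 (Pete): dept_id=NULL, no match -> kept with NULL
  - employee 2 (Yara): dept_id=3 -> matches Support
  - employee 3 (Hank): dept_id=2 -> matches Sales
  - employee 4 (Carol): dept_id=NULL, no match -> kept with NULL
  - employee 5 (Aaron): dept_id=2 -> matches Sales
  - employee 6 (Dana): dept_id=4 -> matches Security
All 6 rows appear; 2 have NULL department.

SQL:
SELECT a.name, b.name AS department
FROM employees a
LEFT JOIN departments b ON a.dept_id = b.id

Result:
name  | department
------+-----------
Pete  | NULL      
Yara  | Support   
Hank  | Sales     
Carol | NULL      
Aaron | Sales     
Dana  | Security  


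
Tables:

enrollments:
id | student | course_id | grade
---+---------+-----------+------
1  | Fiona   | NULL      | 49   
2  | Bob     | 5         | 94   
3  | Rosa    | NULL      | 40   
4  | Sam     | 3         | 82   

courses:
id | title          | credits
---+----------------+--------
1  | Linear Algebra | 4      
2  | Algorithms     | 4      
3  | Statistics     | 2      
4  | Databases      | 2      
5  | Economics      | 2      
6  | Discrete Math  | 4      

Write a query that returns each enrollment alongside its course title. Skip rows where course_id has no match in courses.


INNER JOIN keeps only enrollments rows whose course_id matches an id in courses. Walk through each enrollment:
  - enrollment 1 (Fiona): course_id=NULL, no match -> dropped
  - enrollment 2 (Bob): course_id=5 -> matches Economics
  - enrollment 3 (Rosa): course_id=NULL, no match -> dropped
  - enrollment 4 (Sam): course_id=3 -> matches Statistics
So 2 of 4 rows are dropped.

SQL:
SELECT a.student, b.title AS course
FROM enrollments a
INNER JOIN courses b ON a.course_id = b.id

Result:
student | course    
--------+-----------
Bob     | Economics 
Sam     | Statistics


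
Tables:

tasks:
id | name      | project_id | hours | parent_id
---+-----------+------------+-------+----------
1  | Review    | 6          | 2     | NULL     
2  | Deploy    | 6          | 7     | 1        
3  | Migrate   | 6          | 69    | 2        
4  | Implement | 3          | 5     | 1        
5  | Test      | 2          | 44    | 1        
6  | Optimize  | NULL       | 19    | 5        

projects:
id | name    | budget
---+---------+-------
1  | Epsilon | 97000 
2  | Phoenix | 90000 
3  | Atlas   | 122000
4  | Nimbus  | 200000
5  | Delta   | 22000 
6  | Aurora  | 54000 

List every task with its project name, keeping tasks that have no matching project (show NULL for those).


LEFT JOIN keeps every row from tasks (the left table); where project_id has no match in projects, the project columns become NULL. Walk through each task:
  - task 1 (Review): project_id=6 -> matches Aurora
  - task 2 (Deploy): project_id=6 -> matches Aurora
  - task 3 (Migrate): project_id=6 -> matches Aurora
  - task 4 (Implement): project_id=3 -> matches Atlas
  - task 5 (Test): project_id=2 -> matches Phoenix
  - task 6 (Optimize): project_id=NULL, no match -> kept with NULL
All 6 rows appear; 1 has NULL project.

SQL:
SELECT a.name, b.name AS project
FROM tasks a
LEFT JOIN projects b ON a.project_id = b.id

Result:
name      | project
----------+--------
Review    | Aurora 
Deploy    | Aurora 
Migrate   | Aurora 
Implement | Atlas  
Test      | Phoenix
Optimize  | NULL   


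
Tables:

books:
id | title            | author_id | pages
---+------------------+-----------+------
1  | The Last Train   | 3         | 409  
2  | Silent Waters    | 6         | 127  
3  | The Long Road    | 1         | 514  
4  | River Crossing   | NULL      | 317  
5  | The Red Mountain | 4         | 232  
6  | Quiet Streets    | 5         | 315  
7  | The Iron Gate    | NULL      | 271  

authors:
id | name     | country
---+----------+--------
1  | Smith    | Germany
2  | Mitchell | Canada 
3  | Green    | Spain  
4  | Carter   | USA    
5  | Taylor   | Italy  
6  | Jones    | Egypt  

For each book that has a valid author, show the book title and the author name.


INNER JOIN keeps only books rows whose author_id matches an id in authors. Walk through each book:
  - book 1 (The Last Train): author_id=3 -> matches Green
  - book 2 (Silent Waters): author_id=6 -> matches Jones
  - book 3 (The Long Road): author_id=1 -> matches Smith
  - book 4 (River Crossing): author_id=NULL, no match -> dropped
  - book 5 (The Red Mountain): author_id=4 -> matches Carter
  - book 6 (Quiet Streets): author_id=5 -> matches Taylor
  - book 7 (The Iron Gate): author_id=NULL, no match -> dropped
So 2 of 7 rows are dropped.

SQL:
SELECT a.title, b.name AS author
FROM books a
INNER JOIN authors b ON a.author_id = b.id

Result:
title            | author
-----------------+-------
The Last Train   | Green 
Silent Waters    | Jones 
The Long Road    | Smith 
The Red Mountain | Carter
Quiet Streets    | Taylor


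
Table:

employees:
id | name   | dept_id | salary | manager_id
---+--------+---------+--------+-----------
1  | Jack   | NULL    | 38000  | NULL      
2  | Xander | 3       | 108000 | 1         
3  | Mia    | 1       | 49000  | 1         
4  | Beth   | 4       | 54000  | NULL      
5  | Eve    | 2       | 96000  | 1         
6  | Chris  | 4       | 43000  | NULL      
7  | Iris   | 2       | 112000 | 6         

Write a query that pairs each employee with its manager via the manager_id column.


This is a self-join: employees is joined to a second copy of itself, matching each row's manager_id to another row's id. Use LEFT JOIN so rows with manager_id=NULL are kept.
  - employee 1 (Jack): manager_id=NULL -> NULL
  - employee 2 (Xander): manager_id=1 -> Jack
  - employee 3 (Mia): manager_id=1 -> Jack
  - employee 4 (Beth): manager_id=NULL -> NULL
  - employee 5 (Eve): manager_id=1 -> Jack
  - employee 6 (Chris): manager_id=NULL -> NULL
  - employee 7 (Iris): manager_id=6 -> Chris

SQL:
SELECT a.name AS item, b.name AS manager
FROM employees a
LEFT JOIN employees b ON a.manager_id = b.id

Result:
item   | manager
-------+--------
Jack   | NULL   
Xander | Jack   
Mia    | Jack   
Beth   | NULL   
Eve    | Jack   
Chris  | NULL   
Iris   | Chris  


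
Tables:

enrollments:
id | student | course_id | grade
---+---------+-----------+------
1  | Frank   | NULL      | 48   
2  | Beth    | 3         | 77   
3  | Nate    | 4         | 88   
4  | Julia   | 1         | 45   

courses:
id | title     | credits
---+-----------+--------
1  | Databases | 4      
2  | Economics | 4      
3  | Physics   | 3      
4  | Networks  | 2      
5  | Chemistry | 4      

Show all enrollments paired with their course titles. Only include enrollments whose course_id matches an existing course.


INNER JOIN keeps only enrollments rows whose course_id matches an id in courses. Walk through each enrollment:
  - enrollment 1 (Frank): course_id=NULL, no match -> dropped
  - enrollment 2 (Beth): course_id=3 -> matches Physics
  - enrollment 3 (Nate): course_id=4 -> matches Networks
  - enrollment 4 (Julia): course_id=1 -> matches Databases
So 1 of 4 rows is dropped.

SQL:
SELECT a.student, b.title AS course
FROM enrollments a
INNER JOIN courses b ON a.course_id = b.id

Result:
student | course   
--------+----------
Beth    | Physics  
Nate    | Networks 
Julia   | Databases


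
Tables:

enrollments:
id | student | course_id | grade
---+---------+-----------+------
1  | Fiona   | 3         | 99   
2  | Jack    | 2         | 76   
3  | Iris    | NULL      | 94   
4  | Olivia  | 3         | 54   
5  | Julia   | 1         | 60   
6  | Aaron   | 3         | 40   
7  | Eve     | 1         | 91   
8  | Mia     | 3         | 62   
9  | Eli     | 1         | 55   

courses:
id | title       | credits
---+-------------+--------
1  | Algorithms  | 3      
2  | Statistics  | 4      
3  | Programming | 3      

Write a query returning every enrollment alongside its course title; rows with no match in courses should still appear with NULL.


LEFT JOIN keeps every row from enrollments (the left table); where course_id has no match in courses, the course columns become NULL. Walk through each enrollment:
  - enrollment 1 (Fiona): course_id=3 -> matches Programming
  - enrollment 2 (Jack): course_id=2 -> matches Statistics
  - enrollment 3 (Iris): course_id=NULL, no match -> kept with NULL
  - enrollment 4 (Olivia): course_id=3 -> matches Programming
  - enrollment 5 (Julia): course_id=1 -> matches Algorithms
  - enrollment 6 (Aaron): course_id=3 -> matches Programming
  - enrollment 7 (Eve): course_id=1 -> matches Algorithms
  - enrollment 8 (Mia): course_id=3 -> matches Programming
  - enrollment 9 (Eli): course_id=1 -> matches Algorithms
All 9 rows appear; 1 has NULL course.

SQL:
SELECT a.student, b.title AS course
FROM enrollments a
LEFT JOIN courses b ON a.course_id = b.id

Result:
student | course     
--------+------------
Fiona   | Programming
Jack    | Statistics 
Iris    | NULL       
Olivia  | Programming
Julia   | Algorithms 
Aaron   | Programming
Eve     | Algorithms 
Mia     | Programming
Eli     | Algorithms 


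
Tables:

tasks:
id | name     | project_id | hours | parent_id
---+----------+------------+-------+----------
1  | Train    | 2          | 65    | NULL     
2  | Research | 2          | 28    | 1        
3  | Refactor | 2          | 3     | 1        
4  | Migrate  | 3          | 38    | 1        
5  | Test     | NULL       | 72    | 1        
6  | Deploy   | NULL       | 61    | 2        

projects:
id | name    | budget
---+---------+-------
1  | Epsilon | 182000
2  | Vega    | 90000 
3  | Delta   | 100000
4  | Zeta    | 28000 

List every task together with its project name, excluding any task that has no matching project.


INNER JOIN keeps only tasks rows whose project_id matches an id in projects. Walk through each task:
  - task 1 (Train): project_id=2 -> matches Vega
  - task 2 (Research): project_id=2 -> matches Vega
  - task 3 (Refactor): project_id=2 -> matches Vega
  - task 4 (Migrate): project_id=3 -> matches Delta
  - task 5 (Test): project_id=NULL, no match -> dropped
  - task 6 (Deploy): project_id=NULL, no match -> dropped
So 2 of 6 rows are dropped.

SQL:
SELECT a.name, b.name AS project
FROM tasks a
INNER JOIN projects b ON a.project_id = b.id

Result:
name     | project
---------+--------
Train    | Vega   
Research | Vega   
Refactor | Vega   
Migrate  | Delta  
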